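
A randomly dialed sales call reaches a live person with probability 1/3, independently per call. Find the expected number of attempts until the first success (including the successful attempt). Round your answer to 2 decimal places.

3.00

For a geometric distribution, E[trials] = 1/p = 1/(1/3) = 3.
≈ 3.00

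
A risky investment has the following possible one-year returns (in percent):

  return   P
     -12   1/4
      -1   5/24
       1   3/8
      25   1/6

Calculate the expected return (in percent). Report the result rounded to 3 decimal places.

E[X] = (1/4)·(-12) + (5/24)·(-1) + (3/8)·1 + (1/6)·25
     = 4/3 ≈ 1.333

1.333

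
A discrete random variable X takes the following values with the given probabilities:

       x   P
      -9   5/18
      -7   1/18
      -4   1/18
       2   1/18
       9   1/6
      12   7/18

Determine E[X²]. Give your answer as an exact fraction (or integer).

E[X²] = (5/18)·81 + (1/18)·49 + (1/18)·16 + (1/18)·4 + (1/6)·81 + (7/18)·144
     = 575/6

575/6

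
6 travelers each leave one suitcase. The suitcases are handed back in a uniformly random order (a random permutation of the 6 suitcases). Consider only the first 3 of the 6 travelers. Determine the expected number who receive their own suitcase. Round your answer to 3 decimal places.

0.500

Let Xᵢ = 1 if person i gets their own suitcase. For each i, P(Xᵢ=1) = 1/6.
By linearity of expectation, E[X₁+…+X_3] = 3·(1/6) = 1/2.
≈ 0.500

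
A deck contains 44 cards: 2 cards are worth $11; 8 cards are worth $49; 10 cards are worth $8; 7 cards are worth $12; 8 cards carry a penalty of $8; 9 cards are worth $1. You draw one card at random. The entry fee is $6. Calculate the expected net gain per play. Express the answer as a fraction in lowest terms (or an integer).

E[payout] = (2/44)·11 + (8/44)·49 + (10/44)·8 + (7/44)·12 + (8/44)·(-8) + (9/44)·1 = 523/44
Expected profit = 523/44 − 6 = 259/44

259/44 dollars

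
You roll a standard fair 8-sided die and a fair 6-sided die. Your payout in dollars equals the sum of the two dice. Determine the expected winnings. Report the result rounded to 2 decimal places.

Distribution of the sum of the two dice: 2 w.p. 1/48, 3 w.p. 1/24, 4 w.p. 1/16, 5 w.p. 1/12, 6 w.p. 5/48, 7 w.p. 1/8, …
E[payout] = (1/48)·2 + (1/24)·3 + (1/16)·4 + (1/12)·5 + (5/48)·6 + (1/8)·7 + (1/8)·8 + (1/8)·9 + (5/48)·10 + (1/12)·11 + (1/16)·12 + (1/24)·13 + (1/48)·14 = 8
≈ $8.00

$8.00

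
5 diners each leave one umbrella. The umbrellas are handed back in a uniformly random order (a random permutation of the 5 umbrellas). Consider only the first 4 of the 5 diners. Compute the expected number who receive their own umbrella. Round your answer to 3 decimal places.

0.800

Let Xᵢ = 1 if person i gets their own umbrella. For each i, P(Xᵢ=1) = 1/5.
By linearity of expectation, E[X₁+…+X_4] = 4·(1/5) = 4/5.
≈ 0.800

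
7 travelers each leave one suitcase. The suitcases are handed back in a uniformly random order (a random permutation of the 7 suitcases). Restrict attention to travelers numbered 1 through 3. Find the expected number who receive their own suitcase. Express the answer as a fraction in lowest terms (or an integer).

Let Xᵢ = 1 if person i gets their own suitcase. For each i, P(Xᵢ=1) = 1/7.
By linearity of expectation, E[X₁+…+X_3] = 3·(1/7) = 3/7.

3/7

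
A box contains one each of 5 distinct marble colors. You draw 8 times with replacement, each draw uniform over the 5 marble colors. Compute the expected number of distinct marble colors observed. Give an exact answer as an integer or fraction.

325089/78125

Let Xⱼ=1 if type j appears at least once. P(Xⱼ=1) = 1 − ((5−1)/5)^8 = 325089/390625.
E[#distinct] = 5·325089/390625 = 325089/78125.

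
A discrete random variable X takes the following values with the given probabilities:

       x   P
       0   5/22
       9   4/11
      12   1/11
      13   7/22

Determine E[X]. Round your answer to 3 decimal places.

8.500

E[X] = (5/22)·0 + (4/11)·9 + (1/11)·12 + (7/22)·13
     = 17/2 ≈ 8.500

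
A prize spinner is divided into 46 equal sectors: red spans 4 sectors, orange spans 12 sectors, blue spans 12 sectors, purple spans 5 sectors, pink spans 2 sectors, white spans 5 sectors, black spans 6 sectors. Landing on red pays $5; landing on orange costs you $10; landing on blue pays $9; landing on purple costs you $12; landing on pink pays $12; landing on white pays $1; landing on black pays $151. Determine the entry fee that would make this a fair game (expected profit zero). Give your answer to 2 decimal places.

$19.20

E[payout] = (4/46)·5 + (12/46)·(-10) + (12/46)·9 + (5/46)·(-12) + (2/46)·12 + (5/46)·1 + (6/46)·151 = 883/46
Fair fee = E[payout] = 883/46 ≈ $19.20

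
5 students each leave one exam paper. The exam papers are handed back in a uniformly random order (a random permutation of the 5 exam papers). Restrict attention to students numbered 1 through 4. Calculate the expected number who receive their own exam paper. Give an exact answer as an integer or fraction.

4/5

Let Xᵢ = 1 if person i gets their own exam paper. For each i, P(Xᵢ=1) = 1/5.
By linearity of expectation, E[X₁+…+X_4] = 4·(1/5) = 4/5.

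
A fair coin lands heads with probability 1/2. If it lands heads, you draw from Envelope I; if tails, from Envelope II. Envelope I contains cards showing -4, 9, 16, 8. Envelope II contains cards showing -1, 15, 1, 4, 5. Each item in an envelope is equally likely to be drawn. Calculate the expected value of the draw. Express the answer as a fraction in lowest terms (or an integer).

241/40

E[X | Envelope I] = (-4 + 9 + 16 + 8)/4 = 29/4
E[X | Envelope II] = (-1 + 15 + 1 + 4 + 5)/5 = 24/5
E[X] = (1/2)·29/4 + (1/2)·24/5 = 241/40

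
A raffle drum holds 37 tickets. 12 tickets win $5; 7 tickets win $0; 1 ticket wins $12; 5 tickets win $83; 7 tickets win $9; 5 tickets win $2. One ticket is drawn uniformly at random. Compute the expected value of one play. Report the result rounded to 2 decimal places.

E[payout] = (12/37)·5 + (7/37)·0 + (1/37)·12 + (5/37)·83 + (7/37)·9 + (5/37)·2 = 560/37
≈ $15.14

$15.14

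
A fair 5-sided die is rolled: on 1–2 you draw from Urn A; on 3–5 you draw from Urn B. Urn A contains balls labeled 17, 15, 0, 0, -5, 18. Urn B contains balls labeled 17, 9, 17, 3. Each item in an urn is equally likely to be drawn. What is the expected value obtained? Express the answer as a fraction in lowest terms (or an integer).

E[X | Urn A] = (17 + 15 + 0 + 0 − 5 + 18)/6 = 15/2
E[X | Urn B] = (17 + 9 + 17 + 3)/4 = 23/2
E[X] = (2/5)·15/2 + (3/5)·23/2 = 99/10

99/10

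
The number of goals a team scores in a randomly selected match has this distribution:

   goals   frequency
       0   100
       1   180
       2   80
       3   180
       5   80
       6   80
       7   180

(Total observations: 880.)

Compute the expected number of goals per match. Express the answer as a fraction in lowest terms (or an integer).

Total = 880, so P(goals=0) = 100/880, etc.
E[X] = (5/44)·0 + (9/44)·1 + (1/11)·2 + (9/44)·3 + (1/11)·5 + (1/11)·6 + (9/44)·7
     = 151/44

151/44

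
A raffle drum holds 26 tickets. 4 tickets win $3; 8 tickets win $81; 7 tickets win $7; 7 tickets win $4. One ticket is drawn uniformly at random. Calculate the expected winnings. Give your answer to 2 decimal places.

E[payout] = (4/26)·3 + (8/26)·81 + (7/26)·7 + (7/26)·4 = 737/26
≈ $28.35

$28.35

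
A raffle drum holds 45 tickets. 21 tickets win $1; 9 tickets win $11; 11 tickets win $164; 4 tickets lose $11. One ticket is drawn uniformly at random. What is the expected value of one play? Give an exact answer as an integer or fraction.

376/9 dollars

E[payout] = (21/45)·1 + (9/45)·11 + (11/45)·164 + (4/45)·(-11) = 376/9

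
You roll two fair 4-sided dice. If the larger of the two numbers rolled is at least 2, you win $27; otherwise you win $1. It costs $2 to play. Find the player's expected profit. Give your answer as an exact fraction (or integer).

E[payout] = (1/16)·1 + (15/16)·27 = 203/8
Expected profit = 203/8 − 2 = 187/8

187/8 dollars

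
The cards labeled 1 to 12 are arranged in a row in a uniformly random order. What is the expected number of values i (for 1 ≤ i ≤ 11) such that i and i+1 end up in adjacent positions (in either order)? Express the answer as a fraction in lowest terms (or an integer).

For each i ∈ {1,…,11}, let Xᵢ = 1 if i and i+1 are adjacent. P(Xᵢ=1) = 2·(12−1)!/12! = 2/12.
By linearity, E[ΣXᵢ] = (11)·(2/12) = 11/6.

11/6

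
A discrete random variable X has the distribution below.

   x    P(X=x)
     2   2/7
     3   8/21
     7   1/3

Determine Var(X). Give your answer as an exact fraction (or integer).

E[X] = (2/7)·2 + (8/21)·3 + (1/3)·7 = 85/21
E[X²] = (2/7)·4 + (8/21)·9 + (1/3)·49 = 439/21
Var(X) = 439/21 − (85/21)² = 1994/441

1994/441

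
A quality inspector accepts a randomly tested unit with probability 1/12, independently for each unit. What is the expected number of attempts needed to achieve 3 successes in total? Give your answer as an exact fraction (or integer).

36

By linearity (sum of 3 independent geometric waits), E[trials] = 3/p = 3/(1/12) = 36.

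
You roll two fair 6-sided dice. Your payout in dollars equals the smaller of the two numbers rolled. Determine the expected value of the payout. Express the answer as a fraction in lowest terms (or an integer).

91/36 dollars

Distribution of the smaller of the two numbers rolled: 1 w.p. 11/36, 2 w.p. 1/4, 3 w.p. 7/36, 4 w.p. 5/36, 5 w.p. 1/12, 6 w.p. 1/36
E[payout] = (11/36)·1 + (1/4)·2 + (7/36)·3 + (5/36)·4 + (1/12)·5 + (1/36)·6 = 91/36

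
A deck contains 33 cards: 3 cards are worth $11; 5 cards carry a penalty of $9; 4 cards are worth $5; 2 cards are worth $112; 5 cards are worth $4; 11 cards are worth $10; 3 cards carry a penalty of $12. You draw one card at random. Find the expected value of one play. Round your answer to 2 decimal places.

E[payout] = (3/33)·11 + (5/33)·(-9) + (4/33)·5 + (2/33)·112 + (5/33)·4 + (11/33)·10 + (3/33)·(-12) = 326/33
≈ $9.88

$9.88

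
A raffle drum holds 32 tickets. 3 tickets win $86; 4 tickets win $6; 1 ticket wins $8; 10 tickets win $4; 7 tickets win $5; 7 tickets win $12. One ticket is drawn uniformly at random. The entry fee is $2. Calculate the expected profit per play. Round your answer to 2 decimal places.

$12.03

E[payout] = (3/32)·86 + (4/32)·6 + (1/32)·8 + (10/32)·4 + (7/32)·5 + (7/32)·12 = 449/32
Expected profit = 449/32 − 2 = 385/32 ≈ $12.03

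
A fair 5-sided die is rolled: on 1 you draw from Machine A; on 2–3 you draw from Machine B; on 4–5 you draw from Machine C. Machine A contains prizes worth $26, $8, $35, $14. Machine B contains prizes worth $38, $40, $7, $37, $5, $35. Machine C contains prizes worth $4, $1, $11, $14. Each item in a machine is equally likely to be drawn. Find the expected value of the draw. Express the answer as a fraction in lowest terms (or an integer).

359/20 dollars

E[X | Machine A] = (26 + 8 + 35 + 14)/4 = 83/4
E[X | Machine B] = (38 + 40 + 7 + 37 + 5 + 35)/6 = 27
E[X | Machine C] = (4 + 1 + 11 + 14)/4 = 15/2
E[X] = (1/5)·83/4 + (2/5)·27 + (2/5)·15/2 = 359/20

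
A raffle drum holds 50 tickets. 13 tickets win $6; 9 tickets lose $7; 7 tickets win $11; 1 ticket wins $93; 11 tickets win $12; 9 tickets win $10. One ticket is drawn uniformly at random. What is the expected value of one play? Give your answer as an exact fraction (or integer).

407/50 dollars

E[payout] = (13/50)·6 + (9/50)·(-7) + (7/50)·11 + (1/50)·93 + (11/50)·12 + (9/50)·10 = 407/50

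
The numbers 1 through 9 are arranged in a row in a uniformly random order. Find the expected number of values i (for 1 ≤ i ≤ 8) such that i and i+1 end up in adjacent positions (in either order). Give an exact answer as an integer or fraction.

16/9

For each i ∈ {1,…,8}, let Xᵢ = 1 if i and i+1 are adjacent. P(Xᵢ=1) = 2·(9−1)!/9! = 2/9.
By linearity, E[ΣXᵢ] = (8)·(2/9) = 16/9.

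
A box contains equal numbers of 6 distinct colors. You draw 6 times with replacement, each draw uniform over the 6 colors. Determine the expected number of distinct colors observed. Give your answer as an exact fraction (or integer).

31031/7776

Let Xⱼ=1 if type j appears at least once. P(Xⱼ=1) = 1 − ((6−1)/6)^6 = 31031/46656.
E[#distinct] = 6·31031/46656 = 31031/7776.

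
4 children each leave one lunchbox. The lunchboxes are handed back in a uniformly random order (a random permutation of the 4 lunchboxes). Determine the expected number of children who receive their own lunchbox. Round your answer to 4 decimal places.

Let Xᵢ = 1 if person i gets their own lunchbox. For each i, P(Xᵢ=1) = 1/4.
By linearity of expectation, E[X₁+…+X_4] = 4·(1/4) = 1.
≈ 1.0000

1.0000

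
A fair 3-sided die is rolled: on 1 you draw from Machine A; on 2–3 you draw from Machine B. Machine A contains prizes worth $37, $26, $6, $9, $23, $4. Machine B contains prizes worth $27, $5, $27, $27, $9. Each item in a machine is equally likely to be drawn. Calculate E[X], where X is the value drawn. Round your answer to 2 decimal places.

E[X | Machine A] = (37 + 26 + 6 + 9 + 23 + 4)/6 = 35/2
E[X | Machine B] = (27 + 5 + 27 + 27 + 9)/5 = 19
E[X] = (1/3)·35/2 + (2/3)·19 = 37/2 ≈ 18.50

$18.50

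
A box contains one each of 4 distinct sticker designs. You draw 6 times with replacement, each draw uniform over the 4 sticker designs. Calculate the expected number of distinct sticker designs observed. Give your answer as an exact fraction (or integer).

Let Xⱼ=1 if type j appears at least once. P(Xⱼ=1) = 1 − ((4−1)/4)^6 = 3367/4096.
E[#distinct] = 4·3367/4096 = 3367/1024.

3367/1024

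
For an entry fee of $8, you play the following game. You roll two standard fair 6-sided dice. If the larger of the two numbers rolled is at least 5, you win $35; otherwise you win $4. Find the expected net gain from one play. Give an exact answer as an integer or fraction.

E[payout] = (4/9)·4 + (5/9)·35 = 191/9
Expected profit = 191/9 − 8 = 119/9

119/9 dollars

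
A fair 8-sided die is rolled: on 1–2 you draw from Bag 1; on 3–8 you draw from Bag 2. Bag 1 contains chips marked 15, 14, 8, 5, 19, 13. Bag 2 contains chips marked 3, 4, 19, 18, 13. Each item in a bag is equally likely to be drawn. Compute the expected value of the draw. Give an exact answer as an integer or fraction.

E[X | Bag 1] = (15 + 14 + 8 + 5 + 19 + 13)/6 = 37/3
E[X | Bag 2] = (3 + 4 + 19 + 18 + 13)/5 = 57/5
E[X] = (1/4)·37/3 + (3/4)·57/5 = 349/30

349/30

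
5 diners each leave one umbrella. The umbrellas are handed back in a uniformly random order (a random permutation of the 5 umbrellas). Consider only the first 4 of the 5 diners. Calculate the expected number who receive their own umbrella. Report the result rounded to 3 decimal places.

Let Xᵢ = 1 if person i gets their own umbrella. For each i, P(Xᵢ=1) = 1/5.
By linearity of expectation, E[X₁+…+X_4] = 4·(1/5) = 4/5.
≈ 0.800

0.800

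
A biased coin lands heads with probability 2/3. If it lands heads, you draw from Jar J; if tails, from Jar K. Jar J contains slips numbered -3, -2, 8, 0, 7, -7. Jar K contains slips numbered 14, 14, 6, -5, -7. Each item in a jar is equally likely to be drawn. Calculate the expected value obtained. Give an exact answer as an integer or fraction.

E[X | Jar J] = (-3 − 2 + 8 + 0 + 7 − 7)/6 = 1/2
E[X | Jar K] = (14 + 14 + 6 − 5 − 7)/5 = 22/5
E[X] = (2/3)·1/2 + (1/3)·22/5 = 9/5

9/5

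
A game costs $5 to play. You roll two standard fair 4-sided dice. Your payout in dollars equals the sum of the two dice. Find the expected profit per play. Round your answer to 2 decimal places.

$0.00

Distribution of the sum of the two dice: 2 w.p. 1/16, 3 w.p. 1/8, 4 w.p. 3/16, 5 w.p. 1/4, 6 w.p. 3/16, 7 w.p. 1/8, …
E[payout] = (1/16)·2 + (1/8)·3 + (3/16)·4 + (1/4)·5 + (3/16)·6 + (1/8)·7 + (1/16)·8 = 5
Expected profit = 5 − 5 = 0 ≈ $0.00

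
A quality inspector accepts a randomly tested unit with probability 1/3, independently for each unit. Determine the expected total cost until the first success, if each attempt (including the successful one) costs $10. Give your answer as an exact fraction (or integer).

$30

E[#attempts] = 1/p = 3; E[cost] = 10·3 = 30.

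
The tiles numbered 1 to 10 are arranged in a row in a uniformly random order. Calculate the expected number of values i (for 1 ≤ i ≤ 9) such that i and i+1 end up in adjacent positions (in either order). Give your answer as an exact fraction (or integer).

For each i ∈ {1,…,9}, let Xᵢ = 1 if i and i+1 are adjacent. P(Xᵢ=1) = 2·(10−1)!/10! = 2/10.
By linearity, E[ΣXᵢ] = (9)·(2/10) = 9/5.

9/5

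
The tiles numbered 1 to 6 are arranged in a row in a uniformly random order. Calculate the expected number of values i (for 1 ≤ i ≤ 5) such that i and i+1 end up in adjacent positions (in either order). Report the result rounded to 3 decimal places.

For each i ∈ {1,…,5}, let Xᵢ = 1 if i and i+1 are adjacent. P(Xᵢ=1) = 2·(6−1)!/6! = 2/6.
By linearity, E[ΣXᵢ] = (5)·(2/6) = 5/3.
≈ 1.667

1.667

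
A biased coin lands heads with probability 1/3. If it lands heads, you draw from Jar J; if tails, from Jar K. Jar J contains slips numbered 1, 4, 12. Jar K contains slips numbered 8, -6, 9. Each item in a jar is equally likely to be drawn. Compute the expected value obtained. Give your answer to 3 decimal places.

E[X | Jar J] = (1 + 4 + 12)/3 = 17/3
E[X | Jar K] = (8 − 6 + 9)/3 = 11/3
E[X] = (1/3)·17/3 + (2/3)·11/3 = 13/3 ≈ 4.333

4.333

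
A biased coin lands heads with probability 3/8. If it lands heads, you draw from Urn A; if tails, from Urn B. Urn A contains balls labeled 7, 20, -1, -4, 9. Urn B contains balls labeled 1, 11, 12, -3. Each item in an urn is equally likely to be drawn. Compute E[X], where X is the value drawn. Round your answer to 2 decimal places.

E[X | Urn A] = (7 + 20 − 1 − 4 + 9)/5 = 31/5
E[X | Urn B] = (1 + 11 + 12 − 3)/4 = 21/4
E[X] = (3/8)·31/5 + (5/8)·21/4 = 897/160 ≈ 5.61

5.61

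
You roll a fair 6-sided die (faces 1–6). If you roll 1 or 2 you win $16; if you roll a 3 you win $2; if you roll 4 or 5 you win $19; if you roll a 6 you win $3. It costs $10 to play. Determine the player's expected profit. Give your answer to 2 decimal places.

$2.50

E[payout] = (1/6)·2 + (1/6)·3 + (1/3)·16 + (1/3)·19 = 25/2
Expected profit = 25/2 − 10 = 5/2 ≈ $2.50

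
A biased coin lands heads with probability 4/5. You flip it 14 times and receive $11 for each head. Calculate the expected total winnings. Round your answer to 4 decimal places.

E[#heads] = 14·4/5 = 56/5 (linearity over flips).
E[winnings] = 11·56/5 = 616/5.
≈ 123.2000

$123.2000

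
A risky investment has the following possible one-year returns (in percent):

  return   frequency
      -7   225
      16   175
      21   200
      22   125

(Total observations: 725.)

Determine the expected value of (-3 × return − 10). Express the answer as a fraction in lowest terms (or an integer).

-1271/29

Total = 725, so P(return=-7) = 225/725, etc.
E[-3x-10] = (9/29)·11 + (7/29)·(-58) + (8/29)·(-73) + (5/29)·(-76)
     = -1271/29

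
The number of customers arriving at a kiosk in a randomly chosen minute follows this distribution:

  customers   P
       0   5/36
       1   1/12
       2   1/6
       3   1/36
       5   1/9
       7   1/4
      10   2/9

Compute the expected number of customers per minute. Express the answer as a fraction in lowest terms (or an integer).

181/36

E[X] = (5/36)·0 + (1/12)·1 + (1/6)·2 + (1/36)·3 + (1/9)·5 + (1/4)·7 + (2/9)·10
     = 181/36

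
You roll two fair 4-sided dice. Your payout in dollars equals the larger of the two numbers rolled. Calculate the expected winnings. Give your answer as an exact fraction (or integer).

25/8 dollars

Distribution of the larger of the two numbers rolled: 1 w.p. 1/16, 2 w.p. 3/16, 3 w.p. 5/16, 4 w.p. 7/16
E[payout] = (1/16)·1 + (3/16)·2 + (5/16)·3 + (7/16)·4 = 25/8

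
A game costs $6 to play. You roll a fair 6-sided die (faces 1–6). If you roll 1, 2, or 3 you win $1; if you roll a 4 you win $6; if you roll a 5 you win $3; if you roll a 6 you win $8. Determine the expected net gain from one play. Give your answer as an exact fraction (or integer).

E[payout] = (1/2)·1 + (1/6)·3 + (1/6)·6 + (1/6)·8 = 10/3
Expected profit = 10/3 − 6 = -8/3

-8/3 dollars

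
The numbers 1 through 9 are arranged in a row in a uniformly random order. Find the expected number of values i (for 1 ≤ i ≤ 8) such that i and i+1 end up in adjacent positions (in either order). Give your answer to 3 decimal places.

For each i ∈ {1,…,8}, let Xᵢ = 1 if i and i+1 are adjacent. P(Xᵢ=1) = 2·(9−1)!/9! = 2/9.
By linearity, E[ΣXᵢ] = (8)·(2/9) = 16/9.
≈ 1.778

1.778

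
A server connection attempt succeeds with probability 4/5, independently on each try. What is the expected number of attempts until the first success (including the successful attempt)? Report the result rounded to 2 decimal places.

For a geometric distribution, E[trials] = 1/p = 1/(4/5) = 5/4.
≈ 1.25

1.25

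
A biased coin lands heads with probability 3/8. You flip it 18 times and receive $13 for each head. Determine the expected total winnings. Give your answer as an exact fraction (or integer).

351/4 dollars

E[#heads] = 18·3/8 = 27/4 (linearity over flips).
E[winnings] = 13·27/4 = 351/4.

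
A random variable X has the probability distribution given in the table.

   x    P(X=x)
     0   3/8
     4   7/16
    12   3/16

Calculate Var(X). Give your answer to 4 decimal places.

18.0000

E[X] = (3/8)·0 + (7/16)·4 + (3/16)·12 = 4
E[X²] = (3/8)·0 + (7/16)·16 + (3/16)·144 = 34
Var(X) = 34 − (4)² = 18 ≈ 18.0000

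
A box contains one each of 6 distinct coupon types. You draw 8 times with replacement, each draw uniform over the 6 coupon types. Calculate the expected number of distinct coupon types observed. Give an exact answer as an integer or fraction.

1288991/279936

Let Xⱼ=1 if type j appears at least once. P(Xⱼ=1) = 1 − ((6−1)/6)^8 = 1288991/1679616.
E[#distinct] = 6·1288991/1679616 = 1288991/279936.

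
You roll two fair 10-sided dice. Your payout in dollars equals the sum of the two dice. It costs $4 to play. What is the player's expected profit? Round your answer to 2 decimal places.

Distribution of the sum of the two dice: 2 w.p. 1/100, 3 w.p. 1/50, 4 w.p. 3/100, 5 w.p. 1/25, 6 w.p. 1/20, 7 w.p. 3/50, …
E[payout] = (1/100)·2 + (1/50)·3 + (3/100)·4 + (1/25)·5 + (1/20)·6 + (3/50)·7 + (7/100)·8 + (2/25)·9 + (9/100)·10 + (1/10)·11 + (9/100)·12 + (2/25)·13 + (7/100)·14 + (3/50)·15 + (1/20)·16 + (1/25)·17 + (3/100)·18 + (1/50)·19 + (1/100)·20 = 11
Expected profit = 11 − 4 = 7 ≈ $7.00

$7.00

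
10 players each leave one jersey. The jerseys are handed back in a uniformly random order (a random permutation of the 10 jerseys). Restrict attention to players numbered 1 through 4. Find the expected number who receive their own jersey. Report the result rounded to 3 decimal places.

Let Xᵢ = 1 if person i gets their own jersey. For each i, P(Xᵢ=1) = 1/10.
By linearity of expectation, E[X₁+…+X_4] = 4·(1/10) = 2/5.
≈ 0.400

0.400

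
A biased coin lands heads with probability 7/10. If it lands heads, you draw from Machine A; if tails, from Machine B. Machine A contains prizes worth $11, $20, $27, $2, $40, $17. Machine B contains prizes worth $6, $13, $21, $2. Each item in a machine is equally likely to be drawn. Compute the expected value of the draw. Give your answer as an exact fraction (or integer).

E[X | Machine A] = (11 + 20 + 27 + 2 + 40 + 17)/6 = 39/2
E[X | Machine B] = (6 + 13 + 21 + 2)/4 = 21/2
E[X] = (7/10)·39/2 + (3/10)·21/2 = 84/5

84/5 dollars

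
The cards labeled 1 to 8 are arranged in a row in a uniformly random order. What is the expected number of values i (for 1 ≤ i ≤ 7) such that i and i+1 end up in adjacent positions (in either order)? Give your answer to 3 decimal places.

1.750

For each i ∈ {1,…,7}, let Xᵢ = 1 if i and i+1 are adjacent. P(Xᵢ=1) = 2·(8−1)!/8! = 2/8.
By linearity, E[ΣXᵢ] = (7)·(2/8) = 7/4.
≈ 1.750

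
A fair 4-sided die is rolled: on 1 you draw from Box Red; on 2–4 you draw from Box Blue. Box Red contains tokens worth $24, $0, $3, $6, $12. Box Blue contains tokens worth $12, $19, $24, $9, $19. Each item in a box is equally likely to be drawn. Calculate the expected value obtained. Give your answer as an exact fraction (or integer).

E[X | Box Red] = (24 + 0 + 3 + 6 + 12)/5 = 9
E[X | Box Blue] = (12 + 19 + 24 + 9 + 19)/5 = 83/5
E[X] = (1/4)·9 + (3/4)·83/5 = 147/10

147/10 dollars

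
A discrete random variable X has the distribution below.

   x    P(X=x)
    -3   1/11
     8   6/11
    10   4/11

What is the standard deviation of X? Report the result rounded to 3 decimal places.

E[X] = 85/11, E[X²] = 793/11
Var(X) = E[X²] − (E[X])² = 793/11 − 7225/121 = 1498/121
SD(X) = √(1498/121) ≈ 3.519

3.519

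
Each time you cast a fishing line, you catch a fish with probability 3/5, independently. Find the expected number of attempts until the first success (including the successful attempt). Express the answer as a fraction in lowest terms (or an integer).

For a geometric distribution, E[trials] = 1/p = 1/(3/5) = 5/3.

5/3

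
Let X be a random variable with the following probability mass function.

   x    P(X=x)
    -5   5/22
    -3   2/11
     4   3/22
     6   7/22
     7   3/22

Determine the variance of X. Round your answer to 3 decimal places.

E[X] = (5/22)·(-5) + (2/11)·(-3) + (3/22)·4 + (7/22)·6 + (3/22)·7 = 19/11
E[X²] = (5/22)·25 + (2/11)·9 + (3/22)·16 + (7/22)·36 + (3/22)·49 = 304/11
Var(X) = 304/11 − (19/11)² = 2983/121 ≈ 24.653

24.653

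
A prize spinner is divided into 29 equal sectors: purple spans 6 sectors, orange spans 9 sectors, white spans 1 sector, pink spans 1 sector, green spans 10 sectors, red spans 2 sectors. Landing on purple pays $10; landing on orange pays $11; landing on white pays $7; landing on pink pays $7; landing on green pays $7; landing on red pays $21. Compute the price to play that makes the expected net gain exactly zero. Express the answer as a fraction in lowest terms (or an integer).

E[payout] = (6/29)·10 + (9/29)·11 + (1/29)·7 + (1/29)·7 + (10/29)·7 + (2/29)·21 = 285/29
Fair fee = E[payout] = 285/29

285/29 dollars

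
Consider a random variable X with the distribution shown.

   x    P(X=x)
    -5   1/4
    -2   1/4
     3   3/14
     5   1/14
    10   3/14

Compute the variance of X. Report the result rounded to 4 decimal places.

E[X] = (1/4)·(-5) + (1/4)·(-2) + (3/14)·3 + (1/14)·5 + (3/14)·10 = 39/28
E[X²] = (1/4)·25 + (1/4)·4 + (3/14)·9 + (1/14)·25 + (3/14)·100 = 907/28
Var(X) = 907/28 − (39/28)² = 23875/784 ≈ 30.4528

30.4528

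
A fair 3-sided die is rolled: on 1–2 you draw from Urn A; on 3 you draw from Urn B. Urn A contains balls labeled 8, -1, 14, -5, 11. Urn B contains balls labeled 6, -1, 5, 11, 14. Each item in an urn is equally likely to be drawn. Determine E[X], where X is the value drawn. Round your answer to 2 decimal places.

E[X | Urn A] = (8 − 1 + 14 − 5 + 11)/5 = 27/5
E[X | Urn B] = (6 − 1 + 5 + 11 + 14)/5 = 7
E[X] = (2/3)·27/5 + (1/3)·7 = 89/15 ≈ 5.93

5.93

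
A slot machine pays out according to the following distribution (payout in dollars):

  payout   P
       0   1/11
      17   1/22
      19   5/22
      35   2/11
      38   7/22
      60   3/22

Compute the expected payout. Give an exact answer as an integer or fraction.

349/11 dollars

E[X] = (1/11)·0 + (1/22)·17 + (5/22)·19 + (2/11)·35 + (7/22)·38 + (3/22)·60
     = 349/11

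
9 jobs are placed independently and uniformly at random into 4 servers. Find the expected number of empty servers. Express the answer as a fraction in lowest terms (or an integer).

Let Xⱼ=1 if server j is empty. P(Xⱼ=1) = ((4-1)/4)^9 = 19683/262144.
By linearity, E[#empty] = 4·19683/262144 = 19683/65536.

19683/65536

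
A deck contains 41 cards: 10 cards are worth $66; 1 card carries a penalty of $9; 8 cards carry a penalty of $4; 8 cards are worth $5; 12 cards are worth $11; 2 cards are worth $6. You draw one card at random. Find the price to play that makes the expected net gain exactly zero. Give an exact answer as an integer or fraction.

803/41 dollars

E[payout] = (10/41)·66 + (1/41)·(-9) + (8/41)·(-4) + (8/41)·5 + (12/41)·11 + (2/41)·6 = 803/41
Fair fee = E[payout] = 803/41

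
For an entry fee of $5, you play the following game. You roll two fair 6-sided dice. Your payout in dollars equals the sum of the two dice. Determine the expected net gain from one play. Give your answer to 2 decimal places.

Distribution of the sum of the two dice: 2 w.p. 1/36, 3 w.p. 1/18, 4 w.p. 1/12, 5 w.p. 1/9, 6 w.p. 5/36, 7 w.p. 1/6, …
E[payout] = (1/36)·2 + (1/18)·3 + (1/12)·4 + (1/9)·5 + (5/36)·6 + (1/6)·7 + (5/36)·8 + (1/9)·9 + (1/12)·10 + (1/18)·11 + (1/36)·12 = 7
Expected profit = 7 − 5 = 2 ≈ $2.00

$2.00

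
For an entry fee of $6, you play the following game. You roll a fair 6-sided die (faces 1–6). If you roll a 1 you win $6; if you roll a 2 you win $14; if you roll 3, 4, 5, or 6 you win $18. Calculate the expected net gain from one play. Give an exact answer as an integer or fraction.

E[payout] = (1/6)·6 + (1/6)·14 + (2/3)·18 = 46/3
Expected profit = 46/3 − 6 = 28/3

28/3 dollars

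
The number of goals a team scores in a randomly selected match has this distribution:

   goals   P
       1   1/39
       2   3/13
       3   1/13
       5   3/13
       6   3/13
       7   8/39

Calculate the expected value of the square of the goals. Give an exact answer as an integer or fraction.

E[X²] = (1/39)·1 + (3/13)·4 + (1/13)·9 + (3/13)·25 + (3/13)·36 + (8/39)·49
     = 335/13

335/13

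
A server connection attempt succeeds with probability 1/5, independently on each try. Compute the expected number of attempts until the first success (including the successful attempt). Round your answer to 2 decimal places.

5.00

For a geometric distribution, E[trials] = 1/p = 1/(1/5) = 5.
≈ 5.00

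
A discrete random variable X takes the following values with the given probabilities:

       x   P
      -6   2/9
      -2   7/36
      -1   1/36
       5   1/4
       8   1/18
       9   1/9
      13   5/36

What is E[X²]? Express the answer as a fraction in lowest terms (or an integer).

E[X²] = (2/9)·36 + (7/36)·4 + (1/36)·1 + (1/4)·25 + (1/18)·64 + (1/9)·81 + (5/36)·169
     = 613/12

613/12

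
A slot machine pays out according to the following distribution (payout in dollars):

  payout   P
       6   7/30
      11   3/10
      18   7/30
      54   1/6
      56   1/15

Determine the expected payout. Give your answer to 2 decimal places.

$21.63

E[X] = (7/30)·6 + (3/10)·11 + (7/30)·18 + (1/6)·54 + (1/15)·56
     = 649/30 ≈ 21.63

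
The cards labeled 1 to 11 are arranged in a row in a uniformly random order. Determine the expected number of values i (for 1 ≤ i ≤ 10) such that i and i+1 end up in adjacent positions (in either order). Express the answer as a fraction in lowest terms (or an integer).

For each i ∈ {1,…,10}, let Xᵢ = 1 if i and i+1 are adjacent. P(Xᵢ=1) = 2·(11−1)!/11! = 2/11.
By linearity, E[ΣXᵢ] = (10)·(2/11) = 20/11.

20/11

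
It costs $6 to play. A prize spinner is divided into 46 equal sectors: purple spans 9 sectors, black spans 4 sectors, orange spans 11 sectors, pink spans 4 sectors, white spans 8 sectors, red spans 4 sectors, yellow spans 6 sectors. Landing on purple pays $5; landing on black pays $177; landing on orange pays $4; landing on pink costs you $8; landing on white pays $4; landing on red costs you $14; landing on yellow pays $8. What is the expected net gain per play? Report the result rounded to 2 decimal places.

$11.15

E[payout] = (9/46)·5 + (4/46)·177 + (11/46)·4 + (4/46)·(-8) + (8/46)·4 + (4/46)·(-14) + (6/46)·8 = 789/46
Expected profit = 789/46 − 6 = 513/46 ≈ $11.15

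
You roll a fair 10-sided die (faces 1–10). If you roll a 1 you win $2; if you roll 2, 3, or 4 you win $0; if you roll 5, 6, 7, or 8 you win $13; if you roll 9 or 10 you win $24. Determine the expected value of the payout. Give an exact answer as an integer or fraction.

51/5 dollars

E[payout] = (3/10)·0 + (1/10)·2 + (2/5)·13 + (1/5)·24 = 51/5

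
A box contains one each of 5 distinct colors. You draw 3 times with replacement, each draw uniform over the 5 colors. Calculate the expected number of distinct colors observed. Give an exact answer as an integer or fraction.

61/25

Let Xⱼ=1 if type j appears at least once. P(Xⱼ=1) = 1 − ((5−1)/5)^3 = 61/125.
E[#distinct] = 5·61/125 = 61/25.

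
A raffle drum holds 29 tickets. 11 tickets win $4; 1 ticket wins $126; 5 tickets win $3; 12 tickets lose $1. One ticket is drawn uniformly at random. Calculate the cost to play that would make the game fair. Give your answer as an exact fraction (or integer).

173/29 dollars

E[payout] = (11/29)·4 + (1/29)·126 + (5/29)·3 + (12/29)·(-1) = 173/29
Fair fee = E[payout] = 173/29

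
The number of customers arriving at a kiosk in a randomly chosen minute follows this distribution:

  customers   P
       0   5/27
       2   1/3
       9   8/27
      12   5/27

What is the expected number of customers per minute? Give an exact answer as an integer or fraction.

50/9

E[X] = (5/27)·0 + (1/3)·2 + (8/27)·9 + (5/27)·12
     = 50/9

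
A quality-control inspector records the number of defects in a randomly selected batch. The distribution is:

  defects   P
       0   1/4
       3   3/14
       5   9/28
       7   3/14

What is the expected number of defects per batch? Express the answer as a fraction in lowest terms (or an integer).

E[X] = (1/4)·0 + (3/14)·3 + (9/28)·5 + (3/14)·7
     = 15/4

15/4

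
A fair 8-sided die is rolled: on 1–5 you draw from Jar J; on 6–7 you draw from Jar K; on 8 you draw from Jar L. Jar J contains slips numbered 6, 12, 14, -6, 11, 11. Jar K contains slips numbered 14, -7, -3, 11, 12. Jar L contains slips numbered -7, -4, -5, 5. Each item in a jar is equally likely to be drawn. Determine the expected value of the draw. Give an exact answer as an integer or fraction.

E[X | Jar J] = (6 + 12 + 14 − 6 + 11 + 11)/6 = 8
E[X | Jar K] = (14 − 7 − 3 + 11 + 12)/5 = 27/5
E[X | Jar L] = (-7 − 4 − 5 + 5)/4 = -11/4
E[X] = (5/8)·8 + (1/4)·27/5 + (1/8)·(-11/4) = 961/160

961/160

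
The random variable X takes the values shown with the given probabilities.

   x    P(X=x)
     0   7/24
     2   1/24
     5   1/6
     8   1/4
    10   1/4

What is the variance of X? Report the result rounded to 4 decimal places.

E[X] = (7/24)·0 + (1/24)·2 + (1/6)·5 + (1/4)·8 + (1/4)·10 = 65/12
E[X²] = (7/24)·0 + (1/24)·4 + (1/6)·25 + (1/4)·64 + (1/4)·100 = 136/3
Var(X) = 136/3 − (65/12)² = 2303/144 ≈ 15.9931

15.9931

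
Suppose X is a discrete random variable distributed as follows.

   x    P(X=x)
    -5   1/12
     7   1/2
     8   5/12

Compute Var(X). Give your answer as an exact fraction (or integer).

E[X] = (1/12)·(-5) + (1/2)·7 + (5/12)·8 = 77/12
E[X²] = (1/12)·25 + (1/2)·49 + (5/12)·64 = 213/4
Var(X) = 213/4 − (77/12)² = 1739/144

1739/144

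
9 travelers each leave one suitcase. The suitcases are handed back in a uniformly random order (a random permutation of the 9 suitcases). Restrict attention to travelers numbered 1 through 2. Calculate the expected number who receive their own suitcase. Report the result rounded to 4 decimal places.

Let Xᵢ = 1 if person i gets their own suitcase. For each i, P(Xᵢ=1) = 1/9.
By linearity of expectation, E[X₁+…+X_2] = 2·(1/9) = 2/9.
≈ 0.2222

0.2222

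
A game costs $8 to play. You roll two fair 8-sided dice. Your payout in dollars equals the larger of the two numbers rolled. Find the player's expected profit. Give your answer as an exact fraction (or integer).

Distribution of the larger of the two numbers rolled: 1 w.p. 1/64, 2 w.p. 3/64, 3 w.p. 5/64, 4 w.p. 7/64, 5 w.p. 9/64, 6 w.p. 11/64, …
E[payout] = (1/64)·1 + (3/64)·2 + (5/64)·3 + (7/64)·4 + (9/64)·5 + (11/64)·6 + (13/64)·7 + (15/64)·8 = 93/16
Expected profit = 93/16 − 8 = -35/16

-35/16 dollars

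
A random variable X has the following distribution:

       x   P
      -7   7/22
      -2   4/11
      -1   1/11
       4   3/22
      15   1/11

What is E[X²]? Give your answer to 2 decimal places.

E[X²] = (7/22)·49 + (4/11)·4 + (1/11)·1 + (3/22)·16 + (1/11)·225
     = 875/22 ≈ 39.77

39.77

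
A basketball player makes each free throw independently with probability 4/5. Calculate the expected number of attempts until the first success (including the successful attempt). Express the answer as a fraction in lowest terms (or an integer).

5/4

For a geometric distribution, E[trials] = 1/p = 1/(4/5) = 5/4.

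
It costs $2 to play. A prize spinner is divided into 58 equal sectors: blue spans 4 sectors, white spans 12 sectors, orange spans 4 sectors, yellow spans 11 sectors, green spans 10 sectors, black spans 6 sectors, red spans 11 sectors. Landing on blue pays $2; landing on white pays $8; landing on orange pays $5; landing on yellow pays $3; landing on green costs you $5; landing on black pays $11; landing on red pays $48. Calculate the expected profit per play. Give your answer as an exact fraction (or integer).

E[payout] = (4/58)·2 + (12/58)·8 + (4/58)·5 + (11/58)·3 + (10/58)·(-5) + (6/58)·11 + (11/58)·48 = 701/58
Expected profit = 701/58 − 2 = 585/58

585/58 dollars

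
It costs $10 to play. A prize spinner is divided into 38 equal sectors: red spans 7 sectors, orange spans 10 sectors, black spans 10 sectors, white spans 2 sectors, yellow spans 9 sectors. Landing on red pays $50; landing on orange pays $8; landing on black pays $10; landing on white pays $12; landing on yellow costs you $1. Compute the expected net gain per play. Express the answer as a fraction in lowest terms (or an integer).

165/38 dollars

E[payout] = (7/38)·50 + (10/38)·8 + (10/38)·10 + (2/38)·12 + (9/38)·(-1) = 545/38
Expected profit = 545/38 − 10 = 165/38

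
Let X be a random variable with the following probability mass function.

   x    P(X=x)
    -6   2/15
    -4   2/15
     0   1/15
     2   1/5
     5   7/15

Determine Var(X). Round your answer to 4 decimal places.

17.4400

E[X] = (2/15)·(-6) + (2/15)·(-4) + (1/15)·0 + (1/5)·2 + (7/15)·5 = 7/5
E[X²] = (2/15)·36 + (2/15)·16 + (1/15)·0 + (1/5)·4 + (7/15)·25 = 97/5
Var(X) = 97/5 − (7/5)² = 436/25 ≈ 17.4400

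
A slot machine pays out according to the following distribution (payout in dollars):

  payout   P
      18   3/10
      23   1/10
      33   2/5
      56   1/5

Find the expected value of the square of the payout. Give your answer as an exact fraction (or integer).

E[X²] = (3/10)·324 + (1/10)·529 + (2/5)·1089 + (1/5)·3136
     = 12129/10

12129/10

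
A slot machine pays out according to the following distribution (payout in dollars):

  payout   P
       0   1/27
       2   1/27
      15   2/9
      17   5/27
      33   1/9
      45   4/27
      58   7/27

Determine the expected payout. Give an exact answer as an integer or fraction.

E[X] = (1/27)·0 + (1/27)·2 + (2/9)·15 + (5/27)·17 + (1/9)·33 + (4/27)·45 + (7/27)·58
     = 862/27

862/27 dollars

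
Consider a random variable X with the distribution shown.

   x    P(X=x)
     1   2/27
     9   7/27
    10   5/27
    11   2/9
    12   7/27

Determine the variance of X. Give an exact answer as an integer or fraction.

E[X] = (2/27)·1 + (7/27)·9 + (5/27)·10 + (2/9)·11 + (7/27)·12 = 265/27
E[X²] = (2/27)·1 + (7/27)·81 + (5/27)·100 + (2/9)·121 + (7/27)·144 = 2803/27
Var(X) = 2803/27 − (265/27)² = 5456/729

5456/729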